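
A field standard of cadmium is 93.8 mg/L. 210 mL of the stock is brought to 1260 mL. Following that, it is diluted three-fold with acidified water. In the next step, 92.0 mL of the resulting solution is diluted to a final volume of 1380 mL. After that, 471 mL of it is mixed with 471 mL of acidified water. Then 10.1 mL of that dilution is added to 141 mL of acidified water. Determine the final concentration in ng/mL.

Overall dilution factor = 6 × 3 × 15 × 2 × 14.96 = 8079.
93.8 mg/L / 8079 = 0.0116 mg/L = 11.6 ng/mL.

11.6 ng/mL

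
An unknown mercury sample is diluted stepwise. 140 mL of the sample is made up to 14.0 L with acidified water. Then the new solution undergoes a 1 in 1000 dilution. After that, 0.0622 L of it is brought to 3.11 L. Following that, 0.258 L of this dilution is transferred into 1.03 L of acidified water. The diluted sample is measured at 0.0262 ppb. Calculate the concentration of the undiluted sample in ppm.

Overall dilution factor = 100 × 1000 × 50 × 4.992 = 2.50 × 10⁷.
Original = 0.0262 ppb × 2.50 × 10⁷ = 6.54 × 10⁵ ppb = 654 ppm.

654 ppm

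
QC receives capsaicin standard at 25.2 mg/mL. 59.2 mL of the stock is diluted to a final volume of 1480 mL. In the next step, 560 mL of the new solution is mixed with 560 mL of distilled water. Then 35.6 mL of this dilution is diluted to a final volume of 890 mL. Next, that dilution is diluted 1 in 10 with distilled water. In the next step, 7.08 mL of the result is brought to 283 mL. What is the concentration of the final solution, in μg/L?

50.4 μg/L

Overall dilution factor = 25 × 2 × 25 × 10 × 39.97 = 5.00 × 10⁵.
25.2 mg/mL / 5.00 × 10⁵ = 5.04 × 10⁻⁵ mg/mL = 50.4 μg/L.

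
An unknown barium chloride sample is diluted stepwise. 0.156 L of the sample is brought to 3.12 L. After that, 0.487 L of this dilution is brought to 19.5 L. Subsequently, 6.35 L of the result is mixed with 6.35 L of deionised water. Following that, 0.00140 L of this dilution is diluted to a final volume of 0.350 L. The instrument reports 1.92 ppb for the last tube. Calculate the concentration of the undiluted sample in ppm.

Overall dilution factor = 20 × 40.04 × 2 × 250 = 4.00 × 10⁵.
Original = 1.92 ppb × 4.00 × 10⁵ = 7.69 × 10⁵ ppb = 769 ppm.

769 ppm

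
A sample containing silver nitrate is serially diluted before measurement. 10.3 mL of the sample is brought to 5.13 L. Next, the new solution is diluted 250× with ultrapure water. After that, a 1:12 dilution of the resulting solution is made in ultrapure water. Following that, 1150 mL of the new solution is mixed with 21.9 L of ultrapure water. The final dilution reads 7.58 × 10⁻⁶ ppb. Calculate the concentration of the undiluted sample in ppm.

Overall dilution factor = 498.1 × 250 × 12 × 20.04 = 2.99 × 10⁷.
Original = 7.58 × 10⁻⁶ ppb × 2.99 × 10⁷ = 227 ppb = 0.227 ppm.

0.227 ppm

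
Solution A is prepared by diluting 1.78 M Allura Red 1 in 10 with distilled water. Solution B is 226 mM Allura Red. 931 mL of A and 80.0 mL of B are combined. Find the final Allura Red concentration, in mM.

C_A = 1.78 M / 10 = 0.178 M.
C_B = 226 mM = 0.226 M.
C_mix = (C_A·V_A + C_B·V_B)/(V_A + V_B) = (0.178×931 + 0.226×80.0) / 1011 = 0.182 M = 182 mM.

182 mM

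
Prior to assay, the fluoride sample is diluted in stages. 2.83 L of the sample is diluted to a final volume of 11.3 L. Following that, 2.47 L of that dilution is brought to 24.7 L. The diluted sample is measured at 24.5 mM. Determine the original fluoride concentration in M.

0.978 M

Overall dilution factor = 3.993 × 10 = 39.9.
Original = 24.5 mM × 39.9 = 978 mM = 0.978 M.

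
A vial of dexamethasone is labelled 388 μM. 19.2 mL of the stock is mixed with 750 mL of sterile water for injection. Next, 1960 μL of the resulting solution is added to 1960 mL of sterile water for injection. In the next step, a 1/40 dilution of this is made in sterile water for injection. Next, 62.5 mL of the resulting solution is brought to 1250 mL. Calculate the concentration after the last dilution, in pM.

Overall dilution factor = 40.06 × 1001 × 40 × 20 = 3.21 × 10⁷.
388 μM / 3.21 × 10⁷ = 1.21 × 10⁻⁵ μM = 12.1 pM.

12.1 pM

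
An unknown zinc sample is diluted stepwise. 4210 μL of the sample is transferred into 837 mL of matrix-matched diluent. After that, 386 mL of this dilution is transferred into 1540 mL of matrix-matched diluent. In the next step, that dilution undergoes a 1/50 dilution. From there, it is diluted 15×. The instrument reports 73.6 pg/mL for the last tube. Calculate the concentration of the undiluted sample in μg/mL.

55.0 μg/mL

Overall dilution factor = 199.8 × 4.990 × 50 × 15 = 7.48 × 10⁵.
Original = 73.6 pg/mL × 7.48 × 10⁵ = 5.50 × 10⁷ pg/mL = 55.0 μg/mL.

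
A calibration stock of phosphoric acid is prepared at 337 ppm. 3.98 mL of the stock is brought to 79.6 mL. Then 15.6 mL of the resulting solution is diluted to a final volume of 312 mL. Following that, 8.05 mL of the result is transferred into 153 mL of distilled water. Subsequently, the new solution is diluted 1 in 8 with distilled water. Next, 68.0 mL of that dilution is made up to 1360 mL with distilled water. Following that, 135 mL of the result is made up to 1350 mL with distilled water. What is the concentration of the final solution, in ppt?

Overall dilution factor = 20 × 20 × 20.01 × 8 × 20 × 10 = 1.28 × 10⁷.
337 ppm / 1.28 × 10⁷ = 2.63 × 10⁻⁵ ppm = 26.3 ppt.

26.3 ppt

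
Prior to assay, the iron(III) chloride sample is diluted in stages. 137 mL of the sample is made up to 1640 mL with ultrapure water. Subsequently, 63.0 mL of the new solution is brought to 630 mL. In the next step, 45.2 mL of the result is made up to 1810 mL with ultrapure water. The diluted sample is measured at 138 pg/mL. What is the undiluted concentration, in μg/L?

Overall dilution factor = 11.97 × 10 × 40.04 = 4794.
Original = 138 pg/mL × 4794 = 6.62 × 10⁵ pg/mL = 662 μg/L.

662 μg/L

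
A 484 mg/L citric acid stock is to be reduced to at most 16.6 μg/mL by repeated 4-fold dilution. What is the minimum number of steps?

Need 4ⁿ ≥ 29.2, so n ≥ log(29.2)/log(4) = 2.43.
Minimum whole steps: n = 3.

3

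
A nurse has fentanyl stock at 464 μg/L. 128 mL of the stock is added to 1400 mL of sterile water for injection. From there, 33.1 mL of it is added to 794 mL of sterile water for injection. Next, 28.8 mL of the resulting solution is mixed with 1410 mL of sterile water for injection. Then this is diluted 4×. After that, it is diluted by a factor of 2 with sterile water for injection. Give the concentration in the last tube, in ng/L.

Overall dilution factor = 11.94 × 24.99 × 49.96 × 4 × 2 = 1.19 × 10⁵.
464 μg/L / 1.19 × 10⁵ = 3.89 × 10⁻³ μg/L = 3.89 ng/L.

3.89 ng/L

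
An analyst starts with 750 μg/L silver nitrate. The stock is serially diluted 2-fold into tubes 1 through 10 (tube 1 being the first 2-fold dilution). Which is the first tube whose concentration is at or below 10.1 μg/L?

Tube n has concentration 750 μg/L / 2ⁿ.
Need 2ⁿ ≥ 750 μg/L / 10.1 μg/L = 74.3, so n ≥ 6.21.
First such tube: n = 7.

tube 7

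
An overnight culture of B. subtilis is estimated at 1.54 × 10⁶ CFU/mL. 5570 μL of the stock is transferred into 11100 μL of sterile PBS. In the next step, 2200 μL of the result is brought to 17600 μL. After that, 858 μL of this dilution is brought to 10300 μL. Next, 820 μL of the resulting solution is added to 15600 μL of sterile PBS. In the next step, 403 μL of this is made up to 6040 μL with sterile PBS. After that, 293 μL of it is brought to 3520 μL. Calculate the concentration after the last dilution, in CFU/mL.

Overall dilution factor = 2.993 × 8 × 12.00 × 20.02 × 14.99 × 12.01 = 1.04 × 10⁶.
1.54 × 10⁶ CFU/mL / 1.04 × 10⁶ = 1.49 CFU/mL.

1.49 CFU/mL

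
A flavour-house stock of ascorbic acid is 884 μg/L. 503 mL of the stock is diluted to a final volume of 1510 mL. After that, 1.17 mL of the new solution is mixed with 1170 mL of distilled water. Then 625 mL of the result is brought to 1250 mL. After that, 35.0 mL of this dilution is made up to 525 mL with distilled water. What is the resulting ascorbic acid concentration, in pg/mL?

Overall dilution factor = 3.002 × 1001 × 2 × 15 = 9.01 × 10⁴.
884 μg/L / 9.01 × 10⁴ = 9.81 × 10⁻³ μg/L = 9.81 pg/mL.

9.81 pg/mL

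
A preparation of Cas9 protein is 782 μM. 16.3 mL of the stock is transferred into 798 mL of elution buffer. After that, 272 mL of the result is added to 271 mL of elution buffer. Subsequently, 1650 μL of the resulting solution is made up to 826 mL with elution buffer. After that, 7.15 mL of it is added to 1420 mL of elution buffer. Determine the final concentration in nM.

Overall dilution factor = 49.96 × 1.996 × 500.6 × 199.6 = 9.97 × 10⁶.
782 μM / 9.97 × 10⁶ = 7.85 × 10⁻⁵ μM = 0.0785 nM.

0.0785 nM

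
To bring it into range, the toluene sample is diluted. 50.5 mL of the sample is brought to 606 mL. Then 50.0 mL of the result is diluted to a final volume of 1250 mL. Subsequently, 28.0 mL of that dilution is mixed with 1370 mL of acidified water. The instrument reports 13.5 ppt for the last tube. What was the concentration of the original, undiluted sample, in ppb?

202 ppb

Overall dilution factor = 12 × 25 × 49.93 = 1.50 × 10⁴.
Original = 13.5 ppt × 1.50 × 10⁴ = 2.02 × 10⁵ ppt = 202 ppb.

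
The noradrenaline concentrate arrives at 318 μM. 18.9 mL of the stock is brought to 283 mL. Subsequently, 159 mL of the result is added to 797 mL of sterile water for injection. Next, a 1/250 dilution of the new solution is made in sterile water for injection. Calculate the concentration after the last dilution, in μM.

Overall dilution factor = 14.97 × 6.013 × 250 = 2.25 × 10⁴.
318 μM / 2.25 × 10⁴ = 0.0141 μM.

0.0141 μM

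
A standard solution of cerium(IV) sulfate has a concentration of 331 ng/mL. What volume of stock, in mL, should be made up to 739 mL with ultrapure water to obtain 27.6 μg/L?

61.6 mL

27.6 μg/L = 27.6 ng/mL.
V₁ = C₂V₂/C₁ = 27.6 × 739 / 331 = 61.6 mL.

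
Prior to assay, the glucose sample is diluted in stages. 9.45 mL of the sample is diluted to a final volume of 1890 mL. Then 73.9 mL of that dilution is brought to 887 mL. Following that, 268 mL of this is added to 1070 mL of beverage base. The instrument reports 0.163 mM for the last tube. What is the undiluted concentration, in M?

Overall dilution factor = 200 × 12.00 × 4.993 = 1.20 × 10⁴.
Original = 0.163 mM × 1.20 × 10⁴ = 1954 mM = 1.95 M.

1.95 M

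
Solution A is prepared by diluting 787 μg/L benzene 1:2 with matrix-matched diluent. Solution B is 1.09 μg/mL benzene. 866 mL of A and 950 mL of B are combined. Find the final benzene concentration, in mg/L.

0.758 mg/L

C_A = 787 μg/L / 2 = 394 μg/L.
C_B = 1.09 μg/mL = 1090 μg/L.
C_mix = (C_A·V_A + C_B·V_B)/(V_A + V_B) = (394×866 + 1090×950) / 1816 = 758 μg/L = 0.758 mg/L.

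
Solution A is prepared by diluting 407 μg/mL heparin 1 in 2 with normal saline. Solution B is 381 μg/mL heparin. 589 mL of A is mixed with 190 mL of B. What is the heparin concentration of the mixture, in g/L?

C_A = 407 μg/mL / 2 = 204 μg/mL.
C_mix = (C_A·V_A + C_B·V_B)/(V_A + V_B) = (204×589 + 381×190) / 779.0 = 247 μg/mL = 0.247 g/L.

0.247 g/L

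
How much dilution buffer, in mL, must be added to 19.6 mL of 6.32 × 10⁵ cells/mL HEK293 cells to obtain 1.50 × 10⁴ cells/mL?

V₂ = C₁V₁/C₂ = 6.32 × 10⁵ × 19.6 / 1.50 × 10⁴ = 826 mL.
Diluent to add = V₂ − V₁ = 826 − 19.6 = 806 mL.

806 mL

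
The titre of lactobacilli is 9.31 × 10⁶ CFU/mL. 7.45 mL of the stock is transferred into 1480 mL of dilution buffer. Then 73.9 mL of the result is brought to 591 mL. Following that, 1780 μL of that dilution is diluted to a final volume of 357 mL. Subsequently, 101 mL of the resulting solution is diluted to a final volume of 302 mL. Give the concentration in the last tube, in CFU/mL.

9.72 CFU/mL

Overall dilution factor = 199.7 × 7.997 × 200.6 × 2.990 = 9.58 × 10⁵.
9.31 × 10⁶ CFU/mL / 9.58 × 10⁵ = 9.72 CFU/mL.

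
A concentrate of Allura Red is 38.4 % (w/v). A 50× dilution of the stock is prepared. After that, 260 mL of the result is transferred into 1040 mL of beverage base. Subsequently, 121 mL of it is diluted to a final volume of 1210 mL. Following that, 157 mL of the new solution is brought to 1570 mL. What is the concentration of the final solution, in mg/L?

Overall dilution factor = 50 × 5 × 10 × 10 = 2.50 × 10⁴.
38.4 % (w/v) / 2.50 × 10⁴ = 1.54 × 10⁻³ % (w/v) = 15.4 mg/L.

15.4 mg/L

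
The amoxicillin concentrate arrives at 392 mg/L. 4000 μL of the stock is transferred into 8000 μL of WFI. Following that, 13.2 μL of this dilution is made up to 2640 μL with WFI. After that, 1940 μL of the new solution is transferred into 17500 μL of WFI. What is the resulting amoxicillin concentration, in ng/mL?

Overall dilution factor = 3 × 200 × 10.02 = 6012.
392 mg/L / 6012 = 0.0652 mg/L = 65.2 ng/mL.

65.2 ng/mL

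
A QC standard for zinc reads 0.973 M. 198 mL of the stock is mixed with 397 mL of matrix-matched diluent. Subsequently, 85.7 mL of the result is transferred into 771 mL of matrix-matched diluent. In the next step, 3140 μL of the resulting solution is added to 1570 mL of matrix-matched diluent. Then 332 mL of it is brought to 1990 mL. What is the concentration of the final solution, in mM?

Overall dilution factor = 3.005 × 9.996 × 501 × 5.994 = 9.02 × 10⁴.
0.973 M / 9.02 × 10⁴ = 1.08 × 10⁻⁵ M = 0.0108 mM.

0.0108 mM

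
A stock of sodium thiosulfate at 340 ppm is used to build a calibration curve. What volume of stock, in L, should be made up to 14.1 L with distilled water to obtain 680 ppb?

680 ppb = 0.680 ppm.
V₁ = C₂V₂/C₁ = 0.680 × 14.1 / 340 = 0.0282 L.

0.0282 L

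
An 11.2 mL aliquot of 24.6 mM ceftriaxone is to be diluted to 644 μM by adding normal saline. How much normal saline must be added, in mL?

644 μM = 0.644 mM.
V₂ = C₁V₁/C₂ = 24.6 × 11.2 / 0.644 = 428 mL.
Diluent to add = V₂ − V₁ = 428 − 11.2 = 417 mL.

417 mL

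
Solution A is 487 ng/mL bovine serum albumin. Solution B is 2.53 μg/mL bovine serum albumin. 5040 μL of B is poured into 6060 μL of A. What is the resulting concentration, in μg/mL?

1.41 μg/mL

C_B = 2.53 μg/mL = 2530 ng/mL.
C_mix = (C_A·V_A + C_B·V_B)/(V_A + V_B) = (487×6060 + 2530×5040) / 11100 = 1415 ng/mL = 1.41 μg/mL.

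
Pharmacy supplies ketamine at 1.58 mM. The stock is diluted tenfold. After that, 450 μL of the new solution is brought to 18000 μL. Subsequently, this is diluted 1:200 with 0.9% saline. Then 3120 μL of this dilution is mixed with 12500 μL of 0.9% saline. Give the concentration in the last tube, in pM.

Overall dilution factor = 10 × 40 × 200 × 5.006 = 4.01 × 10⁵.
1.58 mM / 4.01 × 10⁵ = 3.94 × 10⁻⁶ mM = 3940 pM.

3940 pM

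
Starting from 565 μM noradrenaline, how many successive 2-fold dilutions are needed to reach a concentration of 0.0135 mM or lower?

6

Need 2ⁿ ≥ 41.9, so n ≥ log(41.9)/log(2) = 5.39.
Minimum whole steps: n = 6.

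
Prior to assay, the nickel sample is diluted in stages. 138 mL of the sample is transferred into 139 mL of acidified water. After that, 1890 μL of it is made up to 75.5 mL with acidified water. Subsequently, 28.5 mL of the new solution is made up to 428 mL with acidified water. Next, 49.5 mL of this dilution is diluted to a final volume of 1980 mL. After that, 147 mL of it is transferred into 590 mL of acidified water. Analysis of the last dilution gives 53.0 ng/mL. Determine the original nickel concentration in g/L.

12.8 g/L

Overall dilution factor = 2.007 × 39.95 × 15.02 × 40 × 5.014 = 2.41 × 10⁵.
Original = 53.0 ng/mL × 2.41 × 10⁵ = 1.28 × 10⁷ ng/mL = 12.8 g/L.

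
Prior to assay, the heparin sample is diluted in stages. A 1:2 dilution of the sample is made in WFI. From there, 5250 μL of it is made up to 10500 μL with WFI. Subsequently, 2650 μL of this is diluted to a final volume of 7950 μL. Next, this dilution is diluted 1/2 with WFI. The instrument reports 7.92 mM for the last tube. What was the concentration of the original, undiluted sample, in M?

0.190 M

Overall dilution factor = 2 × 2 × 3 × 2 = 24.0.
Original = 7.92 mM × 24.0 = 190 mM = 0.190 M.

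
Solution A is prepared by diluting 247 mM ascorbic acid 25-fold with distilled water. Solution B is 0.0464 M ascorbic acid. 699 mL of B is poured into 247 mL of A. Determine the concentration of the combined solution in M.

C_A = 247 mM / 25 = 9.88 mM.
C_B = 0.0464 M = 46.4 mM.
C_mix = (C_A·V_A + C_B·V_B)/(V_A + V_B) = (9.88×247 + 46.4×699) / 946.0 = 36.9 mM = 0.0369 M.

0.0369 M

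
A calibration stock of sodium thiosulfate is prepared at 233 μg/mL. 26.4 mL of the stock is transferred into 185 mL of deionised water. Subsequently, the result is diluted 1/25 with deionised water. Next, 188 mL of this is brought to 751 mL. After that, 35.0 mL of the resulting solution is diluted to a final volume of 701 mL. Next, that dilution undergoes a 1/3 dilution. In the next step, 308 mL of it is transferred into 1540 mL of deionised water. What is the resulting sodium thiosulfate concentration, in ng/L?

Overall dilution factor = 8.008 × 25 × 3.995 × 20.03 × 3 × 6 = 2.88 × 10⁵.
233 μg/mL / 2.88 × 10⁵ = 8.08 × 10⁻⁴ μg/mL = 808 ng/L.

808 ng/L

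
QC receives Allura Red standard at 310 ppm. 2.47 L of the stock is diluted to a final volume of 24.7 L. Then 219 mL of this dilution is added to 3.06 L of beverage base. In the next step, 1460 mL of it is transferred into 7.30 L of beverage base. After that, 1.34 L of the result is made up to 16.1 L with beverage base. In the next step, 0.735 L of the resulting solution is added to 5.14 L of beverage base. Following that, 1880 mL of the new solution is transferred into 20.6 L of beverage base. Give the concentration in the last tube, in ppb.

Overall dilution factor = 10 × 14.97 × 6 × 12.01 × 7.993 × 11.96 = 1.03 × 10⁶.
310 ppm / 1.03 × 10⁶ = 3.00 × 10⁻⁴ ppm = 0.300 ppb.

0.300 ppb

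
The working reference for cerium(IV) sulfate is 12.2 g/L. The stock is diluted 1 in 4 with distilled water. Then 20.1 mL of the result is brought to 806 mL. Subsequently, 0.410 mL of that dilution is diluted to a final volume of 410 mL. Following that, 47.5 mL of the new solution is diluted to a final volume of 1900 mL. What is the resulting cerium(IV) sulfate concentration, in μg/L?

Overall dilution factor = 4 × 40.10 × 1000 × 40 = 6.42 × 10⁶.
12.2 g/L / 6.42 × 10⁶ = 1.90 × 10⁻⁶ g/L = 1.90 μg/L.

1.90 μg/L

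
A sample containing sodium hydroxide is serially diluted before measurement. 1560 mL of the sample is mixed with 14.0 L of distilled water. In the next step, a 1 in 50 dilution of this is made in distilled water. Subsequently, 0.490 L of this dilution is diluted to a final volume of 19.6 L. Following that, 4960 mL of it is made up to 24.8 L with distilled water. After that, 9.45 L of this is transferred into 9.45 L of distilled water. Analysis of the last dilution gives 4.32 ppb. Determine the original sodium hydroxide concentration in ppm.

862 ppm

Overall dilution factor = 9.974 × 50 × 40 × 5 × 2 = 1.99 × 10⁵.
Original = 4.32 ppb × 1.99 × 10⁵ = 8.62 × 10⁵ ppb = 862 ppm.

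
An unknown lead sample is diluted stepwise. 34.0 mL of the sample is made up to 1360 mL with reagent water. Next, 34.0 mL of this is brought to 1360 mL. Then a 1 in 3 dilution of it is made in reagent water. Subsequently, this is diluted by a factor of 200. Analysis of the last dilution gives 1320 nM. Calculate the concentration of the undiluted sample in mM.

Overall dilution factor = 40 × 40 × 3 × 200 = 9.60 × 10⁵.
Original = 1320 nM × 9.60 × 10⁵ = 1.27 × 10⁹ nM = 1270 mM.

1270 mM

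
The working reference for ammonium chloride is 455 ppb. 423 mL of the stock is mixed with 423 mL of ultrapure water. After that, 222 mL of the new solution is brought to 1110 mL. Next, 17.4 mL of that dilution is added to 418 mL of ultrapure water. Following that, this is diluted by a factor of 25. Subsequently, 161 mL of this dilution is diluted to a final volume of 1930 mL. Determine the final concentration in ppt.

6.07 ppt

Overall dilution factor = 2 × 5 × 25.02 × 25 × 11.99 = 7.50 × 10⁴.
455 ppb / 7.50 × 10⁴ = 6.07 × 10⁻³ ppb = 6.07 ppt.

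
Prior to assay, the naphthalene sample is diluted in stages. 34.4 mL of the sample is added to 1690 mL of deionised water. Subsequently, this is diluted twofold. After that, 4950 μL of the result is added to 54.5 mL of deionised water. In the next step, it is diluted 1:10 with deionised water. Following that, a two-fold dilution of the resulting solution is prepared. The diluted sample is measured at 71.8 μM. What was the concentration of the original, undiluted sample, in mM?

Overall dilution factor = 50.13 × 2 × 12.01 × 10 × 2 = 2.41 × 10⁴.
Original = 71.8 μM × 2.41 × 10⁴ = 1.73 × 10⁶ μM = 1730 mM.

1730 mM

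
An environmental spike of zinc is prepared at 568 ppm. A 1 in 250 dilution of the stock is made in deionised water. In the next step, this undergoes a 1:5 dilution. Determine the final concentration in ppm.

Overall dilution factor = 250 × 5 = 1250.
568 ppm / 1250 = 0.454 ppm.

0.454 ppm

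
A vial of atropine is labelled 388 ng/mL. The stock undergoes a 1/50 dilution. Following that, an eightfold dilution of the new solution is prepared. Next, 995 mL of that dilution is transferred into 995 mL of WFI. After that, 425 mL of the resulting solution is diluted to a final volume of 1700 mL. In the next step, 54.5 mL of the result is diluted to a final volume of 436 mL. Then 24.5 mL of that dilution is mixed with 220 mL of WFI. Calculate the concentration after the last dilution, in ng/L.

1.52 ng/L

Overall dilution factor = 50 × 8 × 2 × 4 × 8 × 9.980 = 2.55 × 10⁵.
388 ng/mL / 2.55 × 10⁵ = 1.52 × 10⁻³ ng/mL = 1.52 ng/L.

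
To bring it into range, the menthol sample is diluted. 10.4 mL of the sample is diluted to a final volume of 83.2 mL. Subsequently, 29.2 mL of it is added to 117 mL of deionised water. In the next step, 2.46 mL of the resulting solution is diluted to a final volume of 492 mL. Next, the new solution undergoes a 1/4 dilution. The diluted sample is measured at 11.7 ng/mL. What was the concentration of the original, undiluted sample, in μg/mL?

Overall dilution factor = 8 × 5.007 × 200 × 4 = 3.20 × 10⁴.
Original = 11.7 ng/mL × 3.20 × 10⁴ = 3.75 × 10⁵ ng/mL = 375 μg/mL.

375 μg/mL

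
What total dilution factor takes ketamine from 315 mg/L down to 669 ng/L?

4.71 × 10⁵

Factor = C₀/C_target = 315 mg/L / 669 ng/L = 4.71 × 10⁵.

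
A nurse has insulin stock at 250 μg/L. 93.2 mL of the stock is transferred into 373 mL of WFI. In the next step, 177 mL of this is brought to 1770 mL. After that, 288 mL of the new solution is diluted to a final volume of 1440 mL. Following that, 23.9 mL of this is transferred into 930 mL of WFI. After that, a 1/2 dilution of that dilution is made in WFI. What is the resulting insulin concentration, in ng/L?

Overall dilution factor = 5.002 × 10 × 5 × 39.91 × 2 = 2.00 × 10⁴.
250 μg/L / 2.00 × 10⁴ = 0.0125 μg/L = 12.5 ng/L.

12.5 ng/L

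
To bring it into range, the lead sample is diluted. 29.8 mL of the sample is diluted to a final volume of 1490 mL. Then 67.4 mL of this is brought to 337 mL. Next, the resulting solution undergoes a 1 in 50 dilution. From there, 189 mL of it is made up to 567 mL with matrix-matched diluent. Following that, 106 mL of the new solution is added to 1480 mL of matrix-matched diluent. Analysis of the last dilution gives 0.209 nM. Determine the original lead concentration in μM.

117 μM

Overall dilution factor = 50 × 5 × 50 × 3 × 14.96 = 5.61 × 10⁵.
Original = 0.209 nM × 5.61 × 10⁵ = 1.17 × 10⁵ nM = 117 μM.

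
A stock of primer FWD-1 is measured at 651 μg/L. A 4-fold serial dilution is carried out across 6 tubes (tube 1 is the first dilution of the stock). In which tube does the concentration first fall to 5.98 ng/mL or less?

tube 4

Tube n has concentration 651 μg/L / 4ⁿ.
Need 4ⁿ ≥ 651 μg/L / 5.98 ng/mL = 109, so n ≥ 3.38.
First such tube: n = 4.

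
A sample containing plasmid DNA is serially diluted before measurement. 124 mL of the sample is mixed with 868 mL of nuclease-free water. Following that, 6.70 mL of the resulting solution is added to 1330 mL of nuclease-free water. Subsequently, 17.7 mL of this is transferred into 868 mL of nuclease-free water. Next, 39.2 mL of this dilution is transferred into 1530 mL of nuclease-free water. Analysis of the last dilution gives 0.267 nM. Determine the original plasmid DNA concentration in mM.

0.854 mM

Overall dilution factor = 8 × 199.5 × 50.04 × 40.03 = 3.20 × 10⁶.
Original = 0.267 nM × 3.20 × 10⁶ = 8.54 × 10⁵ nM = 0.854 mM.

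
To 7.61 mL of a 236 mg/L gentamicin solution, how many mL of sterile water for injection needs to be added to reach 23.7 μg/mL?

68.2 mL

23.7 μg/mL = 23.7 mg/L.
V₂ = C₁V₁/C₂ = 236 × 7.61 / 23.7 = 75.8 mL.
Diluent to add = V₂ − V₁ = 75.8 − 7.61 = 68.2 mL.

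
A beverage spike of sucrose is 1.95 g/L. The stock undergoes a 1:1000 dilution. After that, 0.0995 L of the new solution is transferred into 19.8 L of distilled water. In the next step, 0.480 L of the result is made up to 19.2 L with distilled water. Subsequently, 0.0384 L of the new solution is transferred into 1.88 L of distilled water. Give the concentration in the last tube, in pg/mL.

Overall dilution factor = 1000 × 200.0 × 40 × 49.96 = 4.00 × 10⁸.
1.95 g/L / 4.00 × 10⁸ = 4.88 × 10⁻⁹ g/L = 4.88 pg/mL.

4.88 pg/mL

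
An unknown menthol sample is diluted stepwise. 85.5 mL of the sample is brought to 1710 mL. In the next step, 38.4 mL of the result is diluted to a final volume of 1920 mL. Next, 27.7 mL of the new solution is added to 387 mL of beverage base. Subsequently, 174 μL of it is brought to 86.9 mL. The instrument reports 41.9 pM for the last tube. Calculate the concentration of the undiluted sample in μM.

Overall dilution factor = 20 × 50 × 14.97 × 499.4 = 7.48 × 10⁶.
Original = 41.9 pM × 7.48 × 10⁶ = 3.13 × 10⁸ pM = 313 μM.

313 μM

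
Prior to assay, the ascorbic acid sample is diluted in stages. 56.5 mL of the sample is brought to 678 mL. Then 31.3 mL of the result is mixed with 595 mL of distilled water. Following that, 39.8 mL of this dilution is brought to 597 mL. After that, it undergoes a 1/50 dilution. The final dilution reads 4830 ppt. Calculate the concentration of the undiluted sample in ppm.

870 ppm

Overall dilution factor = 12 × 20.01 × 15 × 50 = 1.80 × 10⁵.
Original = 4830 ppt × 1.80 × 10⁵ = 8.70 × 10⁸ ppt = 870 ppm.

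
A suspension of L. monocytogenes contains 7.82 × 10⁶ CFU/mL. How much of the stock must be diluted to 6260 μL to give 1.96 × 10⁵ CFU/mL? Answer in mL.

V₁ = C₂V₂/C₁ = 1.96 × 10⁵ × 6260 / 7.82 × 10⁶ = 157 μL = 0.157 mL.

0.157 mL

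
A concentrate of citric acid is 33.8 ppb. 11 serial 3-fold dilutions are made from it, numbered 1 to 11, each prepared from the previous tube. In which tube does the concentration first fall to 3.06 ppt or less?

tube 9

Tube n has concentration 33.8 ppb / 3ⁿ.
Need 3ⁿ ≥ 33.8 ppb / 3.06 ppt = 1.10 × 10⁴, so n ≥ 8.47.
First such tube: n = 9.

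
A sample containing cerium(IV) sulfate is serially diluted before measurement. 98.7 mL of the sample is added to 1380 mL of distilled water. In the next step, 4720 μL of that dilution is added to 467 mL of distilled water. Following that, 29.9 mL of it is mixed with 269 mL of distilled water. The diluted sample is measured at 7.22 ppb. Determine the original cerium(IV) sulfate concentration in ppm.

Overall dilution factor = 14.98 × 99.94 × 9.997 = 1.50 × 10⁴.
Original = 7.22 ppb × 1.50 × 10⁴ = 1.08 × 10⁵ ppb = 108 ppm.

108 ppm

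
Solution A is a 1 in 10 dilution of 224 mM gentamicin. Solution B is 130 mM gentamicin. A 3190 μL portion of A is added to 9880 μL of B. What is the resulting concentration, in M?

C_A = 224 mM / 10 = 22.4 mM.
C_mix = (C_A·V_A + C_B·V_B)/(V_A + V_B) = (22.4×3190 + 130×9880) / 13070 = 104 mM = 0.104 M.

0.104 M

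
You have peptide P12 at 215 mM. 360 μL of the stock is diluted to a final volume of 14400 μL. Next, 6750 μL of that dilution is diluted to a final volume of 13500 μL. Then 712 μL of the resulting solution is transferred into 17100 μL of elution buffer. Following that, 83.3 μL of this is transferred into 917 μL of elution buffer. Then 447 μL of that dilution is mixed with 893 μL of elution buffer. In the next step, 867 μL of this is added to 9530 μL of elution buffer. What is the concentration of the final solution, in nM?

249 nM

Overall dilution factor = 40 × 2 × 25.02 × 12.01 × 2.998 × 11.99 = 8.64 × 10⁵.
215 mM / 8.64 × 10⁵ = 2.49 × 10⁻⁴ mM = 249 nM.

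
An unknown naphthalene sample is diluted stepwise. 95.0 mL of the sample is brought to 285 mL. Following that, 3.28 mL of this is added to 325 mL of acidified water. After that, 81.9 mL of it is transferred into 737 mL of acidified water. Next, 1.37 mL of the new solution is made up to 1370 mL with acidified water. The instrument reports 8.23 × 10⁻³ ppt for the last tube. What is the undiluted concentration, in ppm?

Overall dilution factor = 3 × 100.1 × 9.999 × 1000 = 3.00 × 10⁶.
Original = 8.23 × 10⁻³ ppt × 3.00 × 10⁶ = 2.47 × 10⁴ ppt = 0.0247 ppm.

0.0247 ppm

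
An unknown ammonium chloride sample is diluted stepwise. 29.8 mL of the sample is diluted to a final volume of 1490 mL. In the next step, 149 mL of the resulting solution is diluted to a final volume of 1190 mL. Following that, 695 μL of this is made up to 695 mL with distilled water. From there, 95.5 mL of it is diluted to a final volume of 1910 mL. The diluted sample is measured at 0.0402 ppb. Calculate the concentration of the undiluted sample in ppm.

Overall dilution factor = 50 × 7.987 × 1000 × 20 = 7.99 × 10⁶.
Original = 0.0402 ppb × 7.99 × 10⁶ = 3.21 × 10⁵ ppb = 321 ppm.

321 ppm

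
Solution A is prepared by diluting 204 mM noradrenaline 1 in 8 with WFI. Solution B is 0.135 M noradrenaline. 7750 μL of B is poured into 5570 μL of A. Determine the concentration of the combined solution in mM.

C_A = 204 mM / 8 = 25.5 mM.
C_B = 0.135 M = 135 mM.
C_mix = (C_A·V_A + C_B·V_B)/(V_A + V_B) = (25.5×5570 + 135×7750) / 13320 = 89.2 mM.

89.2 mM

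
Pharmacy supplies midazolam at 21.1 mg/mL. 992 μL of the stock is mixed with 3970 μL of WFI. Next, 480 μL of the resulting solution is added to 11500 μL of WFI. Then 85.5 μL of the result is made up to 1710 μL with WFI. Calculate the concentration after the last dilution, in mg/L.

Overall dilution factor = 5.002 × 24.96 × 20 = 2497.
21.1 mg/mL / 2497 = 8.45 × 10⁻³ mg/mL = 8.45 mg/L.

8.45 mg/L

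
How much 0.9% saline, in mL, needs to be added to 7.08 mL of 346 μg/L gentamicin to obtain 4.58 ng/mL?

4.58 ng/mL = 4.58 μg/L.
V₂ = C₁V₁/C₂ = 346 × 7.08 / 4.58 = 535 mL.
Diluent to add = V₂ − V₁ = 535 − 7.08 = 528 mL.

528 mL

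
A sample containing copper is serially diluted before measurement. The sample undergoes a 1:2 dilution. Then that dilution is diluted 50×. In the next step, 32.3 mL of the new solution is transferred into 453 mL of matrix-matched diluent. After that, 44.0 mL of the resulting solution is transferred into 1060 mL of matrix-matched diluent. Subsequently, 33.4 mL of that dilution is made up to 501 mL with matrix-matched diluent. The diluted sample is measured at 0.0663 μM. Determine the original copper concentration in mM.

Overall dilution factor = 2 × 50 × 15.02 × 25.09 × 15 = 5.65 × 10⁵.
Original = 0.0663 μM × 5.65 × 10⁵ = 3.75 × 10⁴ μM = 37.5 mM.

37.5 mM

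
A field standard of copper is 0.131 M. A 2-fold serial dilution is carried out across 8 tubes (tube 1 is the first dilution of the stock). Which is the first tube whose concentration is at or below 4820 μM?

tube 5

Tube n has concentration 0.131 M / 2ⁿ.
Need 2ⁿ ≥ 0.131 M / 4820 μM = 27.2, so n ≥ 4.76.
First such tube: n = 5.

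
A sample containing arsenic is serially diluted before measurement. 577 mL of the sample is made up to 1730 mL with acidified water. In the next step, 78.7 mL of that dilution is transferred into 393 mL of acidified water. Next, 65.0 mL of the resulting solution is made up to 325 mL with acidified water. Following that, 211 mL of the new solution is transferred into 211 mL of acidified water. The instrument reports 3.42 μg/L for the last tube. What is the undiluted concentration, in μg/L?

615 μg/L

Overall dilution factor = 2.998 × 5.994 × 5 × 2 = 180.
Original = 3.42 μg/L × 180 = 615 μg/L.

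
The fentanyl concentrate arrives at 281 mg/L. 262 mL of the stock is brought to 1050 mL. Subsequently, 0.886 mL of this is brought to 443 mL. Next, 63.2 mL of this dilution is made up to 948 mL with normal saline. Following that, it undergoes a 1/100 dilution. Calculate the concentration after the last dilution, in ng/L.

93.5 ng/L

Overall dilution factor = 4.008 × 500 × 15 × 100 = 3.01 × 10⁶.
281 mg/L / 3.01 × 10⁶ = 9.35 × 10⁻⁵ mg/L = 93.5 ng/L.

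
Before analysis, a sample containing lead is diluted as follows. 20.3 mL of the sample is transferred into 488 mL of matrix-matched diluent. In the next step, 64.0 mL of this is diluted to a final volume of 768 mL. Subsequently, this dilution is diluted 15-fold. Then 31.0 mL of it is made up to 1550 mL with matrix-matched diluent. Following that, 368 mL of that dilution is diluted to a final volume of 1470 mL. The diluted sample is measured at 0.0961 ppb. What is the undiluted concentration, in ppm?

Overall dilution factor = 25.04 × 12 × 15 × 50 × 3.995 = 9.00 × 10⁵.
Original = 0.0961 ppb × 9.00 × 10⁵ = 8.65 × 10⁴ ppb = 86.5 ppm.

86.5 ppm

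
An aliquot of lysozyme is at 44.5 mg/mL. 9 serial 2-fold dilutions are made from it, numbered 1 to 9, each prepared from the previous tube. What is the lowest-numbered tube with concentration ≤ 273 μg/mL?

tube 8

Tube n has concentration 44.5 mg/mL / 2ⁿ.
Need 2ⁿ ≥ 44.5 mg/mL / 273 μg/mL = 163, so n ≥ 7.35.
First such tube: n = 8.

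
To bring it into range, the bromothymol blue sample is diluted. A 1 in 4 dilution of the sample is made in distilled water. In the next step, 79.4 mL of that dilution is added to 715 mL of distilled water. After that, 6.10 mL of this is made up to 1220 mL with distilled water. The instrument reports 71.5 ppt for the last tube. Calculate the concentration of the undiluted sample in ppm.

Overall dilution factor = 4 × 10.01 × 200 = 8004.
Original = 71.5 ppt × 8004 = 5.72 × 10⁵ ppt = 0.572 ppm.

0.572 ppm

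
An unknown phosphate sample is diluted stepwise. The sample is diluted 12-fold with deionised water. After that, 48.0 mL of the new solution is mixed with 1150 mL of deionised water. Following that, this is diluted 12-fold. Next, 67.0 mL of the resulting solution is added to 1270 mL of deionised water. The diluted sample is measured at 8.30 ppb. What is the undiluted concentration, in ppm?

595 ppm

Overall dilution factor = 12 × 24.96 × 12 × 19.96 = 7.17 × 10⁴.
Original = 8.30 ppb × 7.17 × 10⁴ = 5.95 × 10⁵ ppb = 595 ppm.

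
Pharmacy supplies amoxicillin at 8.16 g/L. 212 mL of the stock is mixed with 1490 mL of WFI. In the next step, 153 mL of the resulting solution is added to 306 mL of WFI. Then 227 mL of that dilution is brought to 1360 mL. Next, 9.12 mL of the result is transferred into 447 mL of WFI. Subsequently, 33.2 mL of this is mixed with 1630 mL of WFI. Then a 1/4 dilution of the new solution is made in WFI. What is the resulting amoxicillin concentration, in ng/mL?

Overall dilution factor = 8.028 × 3 × 5.991 × 50.01 × 50.10 × 4 = 1.45 × 10⁶.
8.16 g/L / 1.45 × 10⁶ = 5.64 × 10⁻⁶ g/L = 5.64 ng/mL.

5.64 ng/mL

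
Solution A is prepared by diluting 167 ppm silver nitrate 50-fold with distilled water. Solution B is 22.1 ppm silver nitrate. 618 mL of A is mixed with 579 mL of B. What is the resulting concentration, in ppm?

12.4 ppm

C_A = 167 ppm / 50 = 3.34 ppm.
C_mix = (C_A·V_A + C_B·V_B)/(V_A + V_B) = (3.34×618 + 22.1×579) / 1197 = 12.4 ppm.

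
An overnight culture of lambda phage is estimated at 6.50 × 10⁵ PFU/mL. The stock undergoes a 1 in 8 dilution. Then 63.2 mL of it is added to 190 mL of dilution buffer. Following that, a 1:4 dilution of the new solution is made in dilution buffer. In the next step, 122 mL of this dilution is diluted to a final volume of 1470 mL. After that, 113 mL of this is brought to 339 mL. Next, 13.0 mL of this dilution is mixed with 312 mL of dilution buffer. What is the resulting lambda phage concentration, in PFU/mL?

5.61 PFU/mL

Overall dilution factor = 8 × 4.006 × 4 × 12.05 × 3 × 25 = 1.16 × 10⁵.
6.50 × 10⁵ PFU/mL / 1.16 × 10⁵ = 5.61 PFU/mL.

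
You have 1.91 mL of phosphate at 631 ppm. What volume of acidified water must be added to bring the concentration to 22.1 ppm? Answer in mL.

V₂ = C₁V₁/C₂ = 631 × 1.91 / 22.1 = 54.5 mL.
Diluent to add = V₂ − V₁ = 54.5 − 1.91 = 52.6 mL.

52.6 mL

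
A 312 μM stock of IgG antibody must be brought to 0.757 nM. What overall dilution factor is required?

4.12 × 10⁵

Factor = C₀/C_target = 312 μM / 0.757 nM = 4.12 × 10⁵.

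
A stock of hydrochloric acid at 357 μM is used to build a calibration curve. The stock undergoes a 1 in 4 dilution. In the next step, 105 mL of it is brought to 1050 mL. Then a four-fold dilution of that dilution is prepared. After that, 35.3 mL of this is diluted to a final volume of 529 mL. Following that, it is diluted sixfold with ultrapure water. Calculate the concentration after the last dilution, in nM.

Overall dilution factor = 4 × 10 × 4 × 14.99 × 6 = 1.44 × 10⁴.
357 μM / 1.44 × 10⁴ = 0.0248 μM = 24.8 nM.

24.8 nM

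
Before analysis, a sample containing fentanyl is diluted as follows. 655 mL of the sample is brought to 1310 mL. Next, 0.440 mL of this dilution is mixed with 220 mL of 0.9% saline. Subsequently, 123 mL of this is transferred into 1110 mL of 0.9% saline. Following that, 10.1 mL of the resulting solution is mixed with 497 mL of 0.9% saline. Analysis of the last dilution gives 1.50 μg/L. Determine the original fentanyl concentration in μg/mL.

756 μg/mL

Overall dilution factor = 2 × 501 × 10.02 × 50.21 = 5.04 × 10⁵.
Original = 1.50 μg/L × 5.04 × 10⁵ = 7.56 × 10⁵ μg/L = 756 μg/mL.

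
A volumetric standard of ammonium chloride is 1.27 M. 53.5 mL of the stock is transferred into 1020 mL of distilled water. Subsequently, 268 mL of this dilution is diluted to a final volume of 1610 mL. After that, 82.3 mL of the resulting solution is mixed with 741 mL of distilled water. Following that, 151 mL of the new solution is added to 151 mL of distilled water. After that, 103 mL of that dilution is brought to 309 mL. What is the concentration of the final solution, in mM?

Overall dilution factor = 20.07 × 6.007 × 10.00 × 2 × 3 = 7235.
1.27 M / 7235 = 1.76 × 10⁻⁴ M = 0.176 mM.

0.176 mM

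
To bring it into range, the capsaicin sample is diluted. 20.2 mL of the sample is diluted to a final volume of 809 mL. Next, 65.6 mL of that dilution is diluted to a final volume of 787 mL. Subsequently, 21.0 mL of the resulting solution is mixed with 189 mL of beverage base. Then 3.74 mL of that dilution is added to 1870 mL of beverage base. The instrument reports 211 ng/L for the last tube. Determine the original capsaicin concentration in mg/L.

Overall dilution factor = 40.05 × 12.00 × 10 × 501 = 2.41 × 10⁶.
Original = 211 ng/L × 2.41 × 10⁶ = 5.08 × 10⁸ ng/L = 508 mg/L.

508 mg/L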